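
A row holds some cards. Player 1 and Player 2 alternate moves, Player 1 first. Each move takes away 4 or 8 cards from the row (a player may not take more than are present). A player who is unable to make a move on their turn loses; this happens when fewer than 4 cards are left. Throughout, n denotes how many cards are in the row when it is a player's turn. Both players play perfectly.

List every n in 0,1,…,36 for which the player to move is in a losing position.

0, 1, 2, 3, 12, 13, 14, 15, 24, 25, 26, 27, 36

Build the W/L table. Terminal = L. A non-terminal position is W if it has a move to some L; otherwise it is L.
n=0: no move → L
n=1: no move → L
n=2: no move → L
n=3: no move → L
n=4: reaches L-position 0 → W
n=5: reaches L-position 1 → W
n=6: reaches L-position 2 → W
n=7: reaches L-position 3 → W
n=8: reaches L-position 0 → W
n=9: reaches L-position 1 → W
n=10: reaches L-position 2 → W
n=11: reaches L-position 3 → W
n=12: only reaches 8(W), 4(W), all W → L
n=13: only reaches 9(W), 5(W), all W → L
n=14: only reaches 10(W), 6(W), all W → L
n=15: only reaches 11(W), 7(W), all W → L
n=16: reaches L-position 12 → W
n=17: reaches L-position 13 → W
n=18: reaches L-position 14 → W
n=19: reaches L-position 15 → W
n=20: reaches L-position 12 → W
n=21: reaches L-position 13 → W
n=22: reaches L-position 14 → W
n=23: reaches L-position 15 → W
n=24: only reaches 20(W), 16(W), all W → L
n=25: only reaches 21(W), 17(W), all W → L
n=26: only reaches 22(W), 18(W), all W → L
n=27: only reaches 23(W), 19(W), all W → L
n=28: reaches L-position 24 → W
n=29: reaches L-position 25 → W
n=30: reaches L-position 26 → W
n=31: reaches L-position 27 → W
n=32: reaches L-position 24 → W
n=33: reaches L-position 25 → W
n=34: reaches L-position 26 → W
n=35: reaches L-position 27 → W
n=36: only reaches 32(W), 28(W), all W → L
Reading off the rows marked L gives the requested list; there are 13 such values of n.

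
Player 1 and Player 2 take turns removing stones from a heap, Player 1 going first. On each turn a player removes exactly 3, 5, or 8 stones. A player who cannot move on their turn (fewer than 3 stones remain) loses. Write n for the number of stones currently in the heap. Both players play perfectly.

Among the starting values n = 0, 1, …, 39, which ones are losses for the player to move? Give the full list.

Label each position W (a win for the player to move) or L (a loss). A position with no legal move is L; any other position is W exactly when some move reaches an L, and L when every move reaches a W.
n=0: no move → L
n=1: no move → L
n=2: no move → L
n=3: can move to 0, which is L ⇒ W
n=4: can move to 1, which is L ⇒ W
n=5: can move to 2, which is L ⇒ W
n=6: can move to 1, which is L ⇒ W
n=7: can move to 2, which is L ⇒ W
n=8: can move to 0, which is L ⇒ W
n=9: can move to 1, which is L ⇒ W
n=10: can move to 2, which is L ⇒ W
n=11: moves to 8(W), 6(W), 3(W); every one is W ⇒ L
n=12: moves to 9(W), 7(W), 4(W); every one is W ⇒ L
n=13: moves to 10(W), 8(W), 5(W); every one is W ⇒ L
n=14: can move to 11, which is L ⇒ W
n=15: can move to 12, which is L ⇒ W
n=16: can move to 13, which is L ⇒ W
n=17: can move to 12, which is L ⇒ W
n=18: can move to 13, which is L ⇒ W
n=19: can move to 11, which is L ⇒ W
n=20: can move to 12, which is L ⇒ W
n=21: can move to 13, which is L ⇒ W
n=22: moves to 19(W), 17(W), 14(W); every one is W ⇒ L
n=23: moves to 20(W), 18(W), 15(W); every one is W ⇒ L
n=24: moves to 21(W), 19(W), 16(W); every one is W ⇒ L
n=25: can move to 22, which is L ⇒ W
n=26: can move to 23, which is L ⇒ W
n=27: can move to 24, which is L ⇒ W
n=28: can move to 23, which is L ⇒ W
n=29: can move to 24, which is L ⇒ W
n=30: can move to 22, which is L ⇒ W
n=31: can move to 23, which is L ⇒ W
n=32: can move to 24, which is L ⇒ W
n=33: moves to 30(W), 28(W), 25(W); every one is W ⇒ L
n=34: moves to 31(W), 29(W), 26(W); every one is W ⇒ L
n=35: moves to 32(W), 30(W), 27(W); every one is W ⇒ L
n=36: can move to 33, which is L ⇒ W
n=37: can move to 34, which is L ⇒ W
n=38: can move to 35, which is L ⇒ W
n=39: can move to 34, which is L ⇒ W
Reading off the rows marked L gives the requested list; there are 12 such values of n.

0, 1, 2, 11, 12, 13, 22, 23, 24, 33, 34, 35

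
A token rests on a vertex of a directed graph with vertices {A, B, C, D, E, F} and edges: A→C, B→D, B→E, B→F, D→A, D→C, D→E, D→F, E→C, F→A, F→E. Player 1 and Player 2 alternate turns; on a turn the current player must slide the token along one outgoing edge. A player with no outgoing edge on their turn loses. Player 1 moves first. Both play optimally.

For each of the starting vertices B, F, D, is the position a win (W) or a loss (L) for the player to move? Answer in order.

B: W, F: L, D: W

Work bottom-up. With no move the player to move loses. Otherwise the position is W if at least one move leads to an L position for the opponent, and L if every move leads to a W.
Every edge goes from a vertex to one that appears earlier in the order C, E, A, F, D, B, so processing vertices in that order labels each vertex after all of its successors.
C: no outgoing edge → L
E: reaches L-position C → W
A: reaches L-position C → W
F: only reaches A(W), E(W), all W → L
D: reaches L-position F → W
B: reaches L-position F → W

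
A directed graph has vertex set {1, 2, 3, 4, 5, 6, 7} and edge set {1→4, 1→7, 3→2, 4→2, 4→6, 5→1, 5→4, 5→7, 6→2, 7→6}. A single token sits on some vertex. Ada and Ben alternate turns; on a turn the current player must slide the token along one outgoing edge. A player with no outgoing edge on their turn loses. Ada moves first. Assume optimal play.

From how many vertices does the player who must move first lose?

2

Compute win/loss labels from the base case upward. A position with no move is L. Any other position is W if it can reach an L in one move, else L.
Every edge goes from a vertex to one that appears earlier in the order 2, 6, 4, 7, 1, 3, 5, so processing vertices in that order labels each vertex after all of its successors.
2: no outgoing edge → L
6: →2(L), so W
4: →2(L), so W
7: →6(W) only, which is W, so L
1: →7(L), so W
3: →2(L), so W
5: →7(L), so W
The L vertices are 2, 7; that is 2 in all.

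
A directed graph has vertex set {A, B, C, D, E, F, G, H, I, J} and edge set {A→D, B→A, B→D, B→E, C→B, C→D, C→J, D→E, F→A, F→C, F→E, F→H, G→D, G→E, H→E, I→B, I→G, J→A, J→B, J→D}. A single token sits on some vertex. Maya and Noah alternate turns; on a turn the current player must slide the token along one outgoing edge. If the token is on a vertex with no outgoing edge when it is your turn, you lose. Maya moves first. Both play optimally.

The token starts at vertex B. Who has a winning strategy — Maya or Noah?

Maya wins.

Compute win/loss labels from the base case upward. A position with no move is L. Any other position is W if it can reach an L in one move, else L.
Every edge goes from a vertex to one that appears earlier in the order E, D, G, A, B, H, J, C, F, I, so processing vertices in that order labels each vertex after all of its successors.
E: no outgoing edge → L
D: reaches L-position E → W
G: reaches L-position E → W
A: only reaches D(W), which is W → L
B: reaches L-position A → W
H: reaches L-position E → W
J: reaches L-position A → W
C: only reaches J(W), B(W), D(W), all W → L
F: reaches L-position C → W
I: only reaches B(W), G(W), all W → L
The starting position B is W: Maya should move to A, handing over an L position.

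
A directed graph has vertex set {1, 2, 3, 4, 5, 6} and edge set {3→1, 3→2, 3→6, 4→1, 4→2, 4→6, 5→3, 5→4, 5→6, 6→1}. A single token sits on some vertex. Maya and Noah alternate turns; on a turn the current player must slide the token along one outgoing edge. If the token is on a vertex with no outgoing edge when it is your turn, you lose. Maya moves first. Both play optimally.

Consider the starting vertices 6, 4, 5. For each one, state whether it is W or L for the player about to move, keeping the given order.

6: W, 4: W, 5: L

Positions with no move are L. A position that does have a move is losing for the player to move precisely when every available move leads to a winning position for the opponent. Fill in the labels:
Every edge goes from a vertex to one that appears earlier in the order 1, 2, 6, 4, 3, 5, so processing vertices in that order labels each vertex after all of its successors.
1: no outgoing edge → L
2: no outgoing edge → L
6: reaches L-position 1 → W
4: reaches L-position 2 → W
3: reaches L-position 2 → W
5: only reaches 3(W), 4(W), 6(W), all W → L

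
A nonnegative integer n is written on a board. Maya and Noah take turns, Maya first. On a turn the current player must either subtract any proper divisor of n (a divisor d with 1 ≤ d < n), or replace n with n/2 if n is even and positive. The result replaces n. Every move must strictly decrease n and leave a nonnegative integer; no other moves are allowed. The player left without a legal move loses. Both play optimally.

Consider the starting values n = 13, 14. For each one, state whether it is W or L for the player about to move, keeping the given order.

13: L, 14: W

Classify positions by backward induction: terminal positions (no move available) are L. From any other position, the mover wins iff some move reaches an L.
n=0: no move → L
n=1: no move → L
n=2: W (go to 1, an L position)
n=3: L (sole option 2(W) is W)
n=4: W (go to 3, an L position)
n=5: L (sole option 4(W) is W)
n=6: W (go to 3, an L position)
n=7: L (sole option 6(W) is W)
n=8: W (go to 7, an L position)
n=9: L (options 6(W), 8(W) are all W)
n=10: W (go to 5, an L position)
n=11: L (sole option 10(W) is W)
n=12: W (go to 9, an L position)
n=13: L (sole option 12(W) is W)
n=14: W (go to 7, an L position)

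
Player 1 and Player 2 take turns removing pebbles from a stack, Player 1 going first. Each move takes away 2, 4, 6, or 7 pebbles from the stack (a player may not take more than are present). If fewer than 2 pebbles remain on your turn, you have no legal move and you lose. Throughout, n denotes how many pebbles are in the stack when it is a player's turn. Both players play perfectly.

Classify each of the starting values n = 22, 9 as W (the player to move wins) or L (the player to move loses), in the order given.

22: W, 9: L

Use the standard recursion: the mover loses at a terminal position; elsewhere, the mover wins exactly when some move hands the opponent an L position.
n=0: no move → L
n=1: no move → L
n=2: reaches L-position 0 → W
n=3: reaches L-position 1 → W
n=4: reaches L-position 0 → W
n=5: reaches L-position 1 → W
n=6: reaches L-position 0 → W
n=7: reaches L-position 1 → W
n=8: reaches L-position 1 → W
n=9: only reaches 7(W), 5(W), 3(W), 2(W), all W → L
n=10: only reaches 8(W), 6(W), 4(W), 3(W), all W → L
n=11: reaches L-position 9 → W
n=12: reaches L-position 10 → W
n=13: reaches L-position 9 → W
n=14: reaches L-position 10 → W
n=15: reaches L-position 9 → W
n=16: reaches L-position 10 → W
n=17: reaches L-position 10 → W
n=18: only reaches 16(W), 14(W), 12(W), 11(W), all W → L
n=19: only reaches 17(W), 15(W), 13(W), 12(W), all W → L
n=20: reaches L-position 18 → W
n=21: reaches L-position 19 → W
n=22: reaches L-position 18 → W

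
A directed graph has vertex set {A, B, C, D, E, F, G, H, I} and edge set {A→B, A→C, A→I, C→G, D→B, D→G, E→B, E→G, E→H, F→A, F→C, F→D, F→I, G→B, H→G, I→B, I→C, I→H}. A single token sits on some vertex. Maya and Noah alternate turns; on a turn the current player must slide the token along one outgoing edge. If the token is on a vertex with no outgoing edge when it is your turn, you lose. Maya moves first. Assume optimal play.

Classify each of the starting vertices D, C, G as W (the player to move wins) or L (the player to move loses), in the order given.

D: W, C: L, G: W

Compute win/loss labels from the base case upward. A position with no move is L. Any other position is W if it can reach an L in one move, else L.
Every edge goes from a vertex to one that appears earlier in the order B, G, C, H, I, A, D, E, F, so processing vertices in that order labels each vertex after all of its successors.
B: no outgoing edge → L
G: reaches L-position B → W
C: only reaches G(W), which is W → L
H: only reaches G(W), which is W → L
I: reaches L-position H → W
A: reaches L-position C → W
D: reaches L-position B → W
E: reaches L-position H → W
F: reaches L-position C → W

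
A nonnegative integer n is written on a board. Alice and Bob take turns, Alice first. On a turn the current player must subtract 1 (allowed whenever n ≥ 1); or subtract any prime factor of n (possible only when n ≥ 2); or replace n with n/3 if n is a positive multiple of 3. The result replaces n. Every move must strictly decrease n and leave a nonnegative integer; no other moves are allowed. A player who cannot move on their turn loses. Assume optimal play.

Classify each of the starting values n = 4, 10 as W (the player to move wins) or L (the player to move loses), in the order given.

Positions with no move are L. A position that does have a move is losing for the player to move precisely when every available move leads to a winning position for the opponent. Fill in the labels:
n=0: no move → L
n=1: →0(L), so W
n=2: →0(L), so W
n=3: →0(L), so W
n=4: →2(W), 3(W) — all W, so L
n=5: →0(L), so W
n=6: →4(L), so W
n=7: →0(L), so W
n=8: →6(W), 7(W) — all W, so L
n=9: →8(L), so W
n=10: →8(L), so W

4: L, 10: W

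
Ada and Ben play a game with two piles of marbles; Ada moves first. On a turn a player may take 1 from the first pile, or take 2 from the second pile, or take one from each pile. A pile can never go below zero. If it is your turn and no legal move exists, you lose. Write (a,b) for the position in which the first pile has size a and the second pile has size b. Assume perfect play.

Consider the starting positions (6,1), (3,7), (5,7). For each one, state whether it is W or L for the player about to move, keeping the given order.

Label each position W (a win for the player to move) or L (a loss). A position with no legal move is L; any other position is W exactly when some move reaches an L, and L when every move reaches a W.
No move ever increases a pile, so every position that can arise here has a ≤ 6 and b ≤ 7; it is enough to label the cells with 0 ≤ a ≤ 6 and 0 ≤ b ≤ 7.
Every move lowers a or b (never raises either), so fill the grid row by row in increasing a, and left to right within a row: each cell's successors are then already labelled.
      b=0  b=1  b=2  b=3  b=4  b=5  b=6  b=7
a=0:    L    L    W    W    L    L    W    W
a=1:    W    W    W    L    W    W    W    L
a=2:    L    L    W    W    W    L    L    W
a=3:    W    W    W    L    L    W    W    W
a=4:    L    L    W    W    W    W    L    L
a=5:    W    W    W    L    L    W    W    W
a=6:    L    L    W    W    W    W    L    L
Cells with no legal move (terminal, hence L): (0,0), (0,1).
The remaining L cells, each justified by listing all of its moves:
(0,4): →(0,2)(W) only, which is W, so L
(0,5): →(0,3)(W) only, which is W, so L
(1,3): →(0,3)(W), (1,1)(W), (0,2)(W) — all W, so L
(1,7): →(0,7)(W), (1,5)(W), (0,6)(W) — all W, so L
(2,0): →(1,0)(W) only, which is W, so L
(2,1): →(1,1)(W), (1,0)(W) — all W, so L
(2,5): →(1,5)(W), (2,3)(W), (1,4)(W) — all W, so L
(2,6): →(1,6)(W), (2,4)(W), (1,5)(W) — all W, so L
(3,3): →(2,3)(W), (3,1)(W), (2,2)(W) — all W, so L
(3,4): →(2,4)(W), (3,2)(W), (2,3)(W) — all W, so L
(4,0): →(3,0)(W) only, which is W, so L
(4,1): →(3,1)(W), (3,0)(W) — all W, so L
(4,6): →(3,6)(W), (4,4)(W), (3,5)(W) — all W, so L
(4,7): →(3,7)(W), (4,5)(W), (3,6)(W) — all W, so L
(5,3): →(4,3)(W), (5,1)(W), (4,2)(W) — all W, so L
(5,4): →(4,4)(W), (5,2)(W), (4,3)(W) — all W, so L
(6,0): →(5,0)(W) only, which is W, so L
(6,1): →(5,1)(W), (5,0)(W) — all W, so L
(6,6): →(5,6)(W), (6,4)(W), (5,5)(W) — all W, so L
(6,7): →(5,7)(W), (6,5)(W), (5,6)(W) — all W, so L
Every other cell has at least one move into one of the L cells above, so it is W.
(6,1): one of the L cells justified above, so L
(3,7): the move to (2,6) reaches an L cell, so W
(5,7): the move to (4,7) reaches an L cell, so W

(6,1): L, (3,7): W, (5,7): W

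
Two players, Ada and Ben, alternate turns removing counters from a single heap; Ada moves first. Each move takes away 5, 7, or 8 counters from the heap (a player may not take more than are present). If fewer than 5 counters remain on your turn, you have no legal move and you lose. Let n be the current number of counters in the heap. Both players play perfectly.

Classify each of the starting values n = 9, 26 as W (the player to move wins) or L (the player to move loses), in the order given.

9: W, 26: L

Work bottom-up. With no move the player to move loses. Otherwise the position is W if at least one move leads to an L position for the opponent, and L if every move leads to a W.
n=0: no move → L
n=1: no move → L
n=2: no move → L
n=3: no move → L
n=4: no move → L
n=5: reaches L-position 0 → W
n=6: reaches L-position 1 → W
n=7: reaches L-position 2 → W
n=8: reaches L-position 3 → W
n=9: reaches L-position 4 → W
n=10: reaches L-position 3 → W
n=11: reaches L-position 4 → W
n=12: reaches L-position 4 → W
n=13: only reaches 8(W), 6(W), 5(W), all W → L
n=14: only reaches 9(W), 7(W), 6(W), all W → L
n=15: only reaches 10(W), 8(W), 7(W), all W → L
n=16: only reaches 11(W), 9(W), 8(W), all W → L
n=17: only reaches 12(W), 10(W), 9(W), all W → L
n=18: reaches L-position 13 → W
n=19: reaches L-position 14 → W
n=20: reaches L-position 15 → W
n=21: reaches L-position 16 → W
n=22: reaches L-position 17 → W
n=23: reaches L-position 16 → W
n=24: reaches L-position 17 → W
n=25: reaches L-position 17 → W
n=26: only reaches 21(W), 19(W), 18(W), all W → L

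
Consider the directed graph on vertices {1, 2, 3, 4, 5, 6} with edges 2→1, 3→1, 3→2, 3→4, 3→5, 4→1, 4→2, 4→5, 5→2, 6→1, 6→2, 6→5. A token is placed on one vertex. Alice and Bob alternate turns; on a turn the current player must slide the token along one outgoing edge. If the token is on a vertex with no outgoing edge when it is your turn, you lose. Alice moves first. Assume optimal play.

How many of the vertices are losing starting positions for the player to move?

2

Label each position W (a win for the player to move) or L (a loss). A position with no legal move is L; any other position is W exactly when some move reaches an L, and L when every move reaches a W.
Every edge goes from a vertex to one that appears earlier in the order 1, 2, 5, 6, 4, 3, so processing vertices in that order labels each vertex after all of its successors.
1: no outgoing edge → L
2: W (go to 1, an L position)
5: L (sole option 2(W) is W)
6: W (go to 5, an L position)
4: W (go to 5, an L position)
3: W (go to 5, an L position)
The L vertices are 1, 5; that is 2 in all.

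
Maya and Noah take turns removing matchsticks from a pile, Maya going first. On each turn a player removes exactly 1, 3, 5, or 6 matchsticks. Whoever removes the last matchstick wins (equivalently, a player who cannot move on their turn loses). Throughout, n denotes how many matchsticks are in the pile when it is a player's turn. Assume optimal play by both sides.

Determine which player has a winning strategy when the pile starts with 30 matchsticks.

Label each position W (a win for the player to move) or L (a loss). A position with no legal move is L; any other position is W exactly when some move reaches an L, and L when every move reaches a W.
n=0: no move → L
n=1: W (go to 0, an L position)
n=2: L (sole option 1(W) is W)
n=3: W (go to 2, an L position)
n=4: L (options 3(W), 1(W) are all W)
n=5: W (go to 4, an L position)
n=6: W (go to 0, an L position)
n=7: W (go to 4, an L position)
n=8: W (go to 2, an L position)
n=9: W (go to 4, an L position)
n=10: W (go to 4, an L position)
n=11: L (options 10(W), 8(W), 6(W), 5(W) are all W)
n=12: W (go to 11, an L position)
n=13: L (options 12(W), 10(W), 8(W), 7(W) are all W)
n=14: W (go to 13, an L position)
n=15: L (options 14(W), 12(W), 10(W), 9(W) are all W)
n=16: W (go to 15, an L position)
n=17: W (go to 11, an L position)
n=18: W (go to 15, an L position)
n=19: W (go to 13, an L position)
n=20: W (go to 15, an L position)
n=21: W (go to 15, an L position)
n=22: L (options 21(W), 19(W), 17(W), 16(W) are all W)
n=23: W (go to 22, an L position)
n=24: L (options 23(W), 21(W), 19(W), 18(W) are all W)
n=25: W (go to 24, an L position)
n=26: L (options 25(W), 23(W), 21(W), 20(W) are all W)
n=27: W (go to 26, an L position)
n=28: W (go to 22, an L position)
n=29: W (go to 26, an L position)
n=30: W (go to 24, an L position)
From 30 Maya can remove 6, leaving 24, reaching an L position.

Maya wins.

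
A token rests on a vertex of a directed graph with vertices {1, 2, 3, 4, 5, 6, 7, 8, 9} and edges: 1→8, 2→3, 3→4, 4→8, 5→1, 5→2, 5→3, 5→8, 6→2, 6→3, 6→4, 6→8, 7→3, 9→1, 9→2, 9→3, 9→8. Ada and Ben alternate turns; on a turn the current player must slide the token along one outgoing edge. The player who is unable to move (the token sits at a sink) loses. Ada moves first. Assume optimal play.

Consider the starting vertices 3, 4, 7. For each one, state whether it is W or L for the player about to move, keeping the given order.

Compute win/loss labels from the base case upward. A position with no move is L. Any other position is W if it can reach an L in one move, else L.
Every edge goes from a vertex to one that appears earlier in the order 8, 4, 3, 7, 2, 1, 9, 5, 6, so processing vertices in that order labels each vertex after all of its successors.
8: no outgoing edge → L
4: →8(L), so W
3: →4(W) only, which is W, so L
7: →3(L), so W
2: →3(L), so W
1: →8(L), so W
9: →3(L), so W
5: →3(L), so W
6: →3(L), so W

3: L, 4: W, 7: W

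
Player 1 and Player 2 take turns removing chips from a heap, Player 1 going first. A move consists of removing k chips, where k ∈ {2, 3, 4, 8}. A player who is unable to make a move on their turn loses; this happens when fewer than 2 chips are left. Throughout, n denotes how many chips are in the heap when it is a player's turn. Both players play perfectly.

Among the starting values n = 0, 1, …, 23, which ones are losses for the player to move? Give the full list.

Classify positions by backward induction: terminal positions (no move available) are L. From any other position, the mover wins iff some move reaches an L.
n=0: no move → L
n=1: no move → L
n=2: reaches L-position 0 → W
n=3: reaches L-position 1 → W
n=4: reaches L-position 1 → W
n=5: reaches L-position 1 → W
n=6: only reaches 4(W), 3(W), 2(W), all W → L
n=7: only reaches 5(W), 4(W), 3(W), all W → L
n=8: reaches L-position 6 → W
n=9: reaches L-position 7 → W
n=10: reaches L-position 7 → W
n=11: reaches L-position 7 → W
n=12: only reaches 10(W), 9(W), 8(W), 4(W), all W → L
n=13: only reaches 11(W), 10(W), 9(W), 5(W), all W → L
n=14: reaches L-position 12 → W
n=15: reaches L-position 13 → W
n=16: reaches L-position 13 → W
n=17: reaches L-position 13 → W
n=18: only reaches 16(W), 15(W), 14(W), 10(W), all W → L
n=19: only reaches 17(W), 16(W), 15(W), 11(W), all W → L
n=20: reaches L-position 18 → W
n=21: reaches L-position 19 → W
n=22: reaches L-position 19 → W
n=23: reaches L-position 19 → W
Reading off the rows marked L gives the requested list; there are 8 such values of n.

0, 1, 6, 7, 12, 13, 18, 19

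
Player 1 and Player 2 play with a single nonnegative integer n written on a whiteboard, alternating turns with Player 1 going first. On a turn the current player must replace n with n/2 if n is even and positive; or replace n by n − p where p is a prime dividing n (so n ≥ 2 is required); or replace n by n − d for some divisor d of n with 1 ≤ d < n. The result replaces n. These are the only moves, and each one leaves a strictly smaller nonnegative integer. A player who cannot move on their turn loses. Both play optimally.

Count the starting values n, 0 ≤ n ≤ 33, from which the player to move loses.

Compute win/loss labels from the base case upward. A position with no move is L. Any other position is W if it can reach an L in one move, else L.
n=0: no move → L
n=1: no move → L
n=2: W (go to 0, an L position)
n=3: W (go to 0, an L position)
n=4: L (options 2(W), 3(W) are all W)
n=5: W (go to 0, an L position)
n=6: W (go to 4, an L position)
n=7: W (go to 0, an L position)
n=8: W (go to 4, an L position)
n=9: L (options 6(W), 8(W) are all W)
n=10: W (go to 9, an L position)
n=11: W (go to 0, an L position)
n=12: W (go to 9, an L position)
n=13: W (go to 0, an L position)
n=14: L (options 7(W), 12(W), 13(W) are all W)
n=15: W (go to 14, an L position)
n=16: W (go to 14, an L position)
n=17: W (go to 0, an L position)
n=18: W (go to 9, an L position)
n=19: W (go to 0, an L position)
n=20: L (options 10(W), 15(W), 16(W), 18(W), 19(W) are all W)
n=21: W (go to 14, an L position)
n=22: W (go to 20, an L position)
n=23: W (go to 0, an L position)
n=24: W (go to 20, an L position)
n=25: W (go to 20, an L position)
n=26: L (options 13(W), 24(W), 25(W) are all W)
n=27: W (go to 26, an L position)
n=28: W (go to 14, an L position)
n=29: W (go to 0, an L position)
n=30: W (go to 20, an L position)
n=31: W (go to 0, an L position)
n=32: L (options 16(W), 24(W), 28(W), 30(W), 31(W) are all W)
n=33: W (go to 32, an L position)
L entries with 0 ≤ n ≤ 33: n = 0, 1, 4, 9, 14, 20, 26, 32; that makes 8.

8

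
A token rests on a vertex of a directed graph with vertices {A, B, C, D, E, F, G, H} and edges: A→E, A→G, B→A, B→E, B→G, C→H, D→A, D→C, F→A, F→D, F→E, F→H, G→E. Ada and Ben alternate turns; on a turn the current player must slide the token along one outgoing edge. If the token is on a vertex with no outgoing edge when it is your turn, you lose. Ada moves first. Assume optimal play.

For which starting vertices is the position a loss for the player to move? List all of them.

Build the W/L table. Terminal = L. A non-terminal position is W if it has a move to some L; otherwise it is L.
Every edge goes from a vertex to one that appears earlier in the order H, E, G, A, C, B, D, F, so processing vertices in that order labels each vertex after all of its successors.
H: no outgoing edge → L
E: no outgoing edge → L
G: W (go to E, an L position)
A: W (go to E, an L position)
C: W (go to H, an L position)
B: W (go to E, an L position)
D: L (options C(W), A(W) are all W)
F: W (go to D, an L position)
The losing starting vertices are exactly the entries labelled L in this table (3 of them).

D, E, H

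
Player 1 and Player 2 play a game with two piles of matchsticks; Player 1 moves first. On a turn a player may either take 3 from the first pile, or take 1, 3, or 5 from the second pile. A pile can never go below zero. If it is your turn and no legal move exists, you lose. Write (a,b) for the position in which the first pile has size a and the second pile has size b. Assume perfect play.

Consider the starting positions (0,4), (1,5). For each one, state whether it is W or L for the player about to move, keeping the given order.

(0,4): L, (1,5): W

Build the W/L table. Terminal = L. A non-terminal position is W if it has a move to some L; otherwise it is L.
No move ever increases a pile, so every position that can arise here has a ≤ 1 and b ≤ 5; it is enough to label the cells with 0 ≤ a ≤ 1 and 0 ≤ b ≤ 5.
Every move lowers a or b (never raises either), so fill the grid row by row in increasing a, and left to right within a row: each cell's successors are then already labelled.
      b=0  b=1  b=2  b=3  b=4  b=5
a=0:    L    W    L    W    L    W
a=1:    L    W    L    W    L    W
Cells with no legal move (terminal, hence L): (0,0), (1,0).
The remaining L cells, each justified by listing all of its moves:
(0,2): the only move is to (0,1)(W), a W ⇒ L
(0,4): moves to (0,3)(W), (0,1)(W); every one is W ⇒ L
(1,2): the only move is to (1,1)(W), a W ⇒ L
(1,4): moves to (1,3)(W), (1,1)(W); every one is W ⇒ L
Every other cell has at least one move into one of the L cells above, so it is W.
(0,4): one of the L cells justified above, so L
(1,5): the move to (1,4) reaches an L cell, so W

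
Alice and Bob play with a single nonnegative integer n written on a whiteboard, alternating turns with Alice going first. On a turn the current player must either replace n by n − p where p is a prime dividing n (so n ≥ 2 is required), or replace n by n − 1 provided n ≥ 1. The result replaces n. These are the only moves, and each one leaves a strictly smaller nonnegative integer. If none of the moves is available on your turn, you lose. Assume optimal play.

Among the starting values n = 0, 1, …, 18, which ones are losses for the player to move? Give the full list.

Work bottom-up. With no move the player to move loses. Otherwise the position is W if at least one move leads to an L position for the opponent, and L if every move leads to a W.
n=0: no move → L
n=1: reaches L-position 0 → W
n=2: reaches L-position 0 → W
n=3: reaches L-position 0 → W
n=4: only reaches 2(W), 3(W), all W → L
n=5: reaches L-position 0 → W
n=6: reaches L-position 4 → W
n=7: reaches L-position 0 → W
n=8: only reaches 6(W), 7(W), all W → L
n=9: reaches L-position 8 → W
n=10: reaches L-position 8 → W
n=11: reaches L-position 0 → W
n=12: only reaches 9(W), 10(W), 11(W), all W → L
n=13: reaches L-position 0 → W
n=14: reaches L-position 12 → W
n=15: reaches L-position 12 → W
n=16: only reaches 14(W), 15(W), all W → L
n=17: reaches L-position 0 → W
n=18: reaches L-position 16 → W
The losing starting values of n are exactly the entries labelled L in this table (5 of them).

0, 4, 8, 12, 16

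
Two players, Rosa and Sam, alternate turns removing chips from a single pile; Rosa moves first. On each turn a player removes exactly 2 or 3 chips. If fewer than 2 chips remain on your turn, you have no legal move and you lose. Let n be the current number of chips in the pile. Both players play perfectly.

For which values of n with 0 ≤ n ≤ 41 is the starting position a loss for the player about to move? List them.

0, 1, 5, 6, 10, 11, 15, 16, 20, 21, 25, 26, 30, 31, 35, 36, 40, 41

Compute win/loss labels from the base case upward. A position with no move is L. Any other position is W if it can reach an L in one move, else L.
n=0: no move → L
n=1: no move → L
n=2: W (go to 0, an L position)
n=3: W (go to 1, an L position)
n=4: W (go to 1, an L position)
n=5: L (options 3(W), 2(W) are all W)
n=6: L (options 4(W), 3(W) are all W)
n=7: W (go to 5, an L position)
n=8: W (go to 6, an L position)
n=9: W (go to 6, an L position)
n=10: L (options 8(W), 7(W) are all W)
n=11: L (options 9(W), 8(W) are all W)
n=12: W (go to 10, an L position)
n=13: W (go to 11, an L position)
n=14: W (go to 11, an L position)
n=15: L (options 13(W), 12(W) are all W)
n=16: L (options 14(W), 13(W) are all W)
n=17: W (go to 15, an L position)
n=18: W (go to 16, an L position)
n=19: W (go to 16, an L position)
n=20: L (options 18(W), 17(W) are all W)
n=21: L (options 19(W), 18(W) are all W)
n=22: W (go to 20, an L position)
n=23: W (go to 21, an L position)
n=24: W (go to 21, an L position)
n=25: L (options 23(W), 22(W) are all W)
n=26: L (options 24(W), 23(W) are all W)
n=27: W (go to 25, an L position)
n=28: W (go to 26, an L position)
n=29: W (go to 26, an L position)
n=30: L (options 28(W), 27(W) are all W)
n=31: L (options 29(W), 28(W) are all W)
n=32: W (go to 30, an L position)
n=33: W (go to 31, an L position)
n=34: W (go to 31, an L position)
n=35: L (options 33(W), 32(W) are all W)
n=36: L (options 34(W), 33(W) are all W)
n=37: W (go to 35, an L position)
n=38: W (go to 36, an L position)
n=39: W (go to 36, an L position)
n=40: L (options 38(W), 37(W) are all W)
n=41: L (options 39(W), 38(W) are all W)
The losing starting values of n are exactly the entries labelled L in this table (18 of them).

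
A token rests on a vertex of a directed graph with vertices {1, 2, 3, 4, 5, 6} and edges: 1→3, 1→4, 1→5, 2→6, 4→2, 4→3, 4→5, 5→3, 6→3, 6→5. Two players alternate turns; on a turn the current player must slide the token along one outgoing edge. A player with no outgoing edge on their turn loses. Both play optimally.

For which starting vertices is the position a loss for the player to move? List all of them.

2, 3

Use the standard recursion: the mover loses at a terminal position; elsewhere, the mover wins exactly when some move hands the opponent an L position.
Every edge goes from a vertex to one that appears earlier in the order 3, 5, 6, 2, 4, 1, so processing vertices in that order labels each vertex after all of its successors.
3: no outgoing edge → L
5: can move to 3, which is L ⇒ W
6: can move to 3, which is L ⇒ W
2: the only move is to 6(W), a W ⇒ L
4: can move to 2, which is L ⇒ W
1: can move to 3, which is L ⇒ W
The losing starting vertices are exactly the entries labelled L in this table (2 of them).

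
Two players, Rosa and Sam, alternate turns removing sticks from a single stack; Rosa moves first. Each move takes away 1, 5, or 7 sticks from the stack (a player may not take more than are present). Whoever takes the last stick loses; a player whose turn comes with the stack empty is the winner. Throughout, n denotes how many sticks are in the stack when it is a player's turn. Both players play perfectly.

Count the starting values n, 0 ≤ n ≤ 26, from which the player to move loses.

13

Label each position W (a win for the player to move) or L (a loss). A position with no legal move is W; any other position is W exactly when some move reaches an L, and L when every move reaches a W.
n=0: no move; the opponent has just taken the last stick and therefore loses → W
n=1: only reaches 0(W), which is W → L
n=2: reaches L-position 1 → W
n=3: only reaches 2(W), which is W → L
n=4: reaches L-position 3 → W
n=5: only reaches 4(W), 0(W), all W → L
n=6: reaches L-position 5 → W
n=7: only reaches 6(W), 2(W), 0(W), all W → L
n=8: reaches L-position 7 → W
n=9: only reaches 8(W), 4(W), 2(W), all W → L
n=10: reaches L-position 9 → W
n=11: only reaches 10(W), 6(W), 4(W), all W → L
n=12: reaches L-position 11 → W
n=13: only reaches 12(W), 8(W), 6(W), all W → L
n=14: reaches L-position 13 → W
n=15: only reaches 14(W), 10(W), 8(W), all W → L
n=16: reaches L-position 15 → W
n=17: only reaches 16(W), 12(W), 10(W), all W → L
n=18: reaches L-position 17 → W
n=19: only reaches 18(W), 14(W), 12(W), all W → L
n=20: reaches L-position 19 → W
n=21: only reaches 20(W), 16(W), 14(W), all W → L
n=22: reaches L-position 21 → W
n=23: only reaches 22(W), 18(W), 16(W), all W → L
n=24: reaches L-position 23 → W
n=25: only reaches 24(W), 20(W), 18(W), all W → L
n=26: reaches L-position 25 → W
L entries with 0 ≤ n ≤ 26: n = 1, 3, 5, 7, 9, 11, 13, 15, 17, 19, 21, 23, 25; that makes 13.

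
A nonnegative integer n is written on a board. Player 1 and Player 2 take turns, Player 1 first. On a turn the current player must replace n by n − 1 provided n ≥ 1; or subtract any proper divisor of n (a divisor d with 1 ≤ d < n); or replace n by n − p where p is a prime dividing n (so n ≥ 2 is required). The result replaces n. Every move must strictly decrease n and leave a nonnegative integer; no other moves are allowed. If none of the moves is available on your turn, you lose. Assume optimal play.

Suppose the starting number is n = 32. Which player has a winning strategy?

Player 2 wins.

Work bottom-up. With no move the player to move loses. Otherwise the position is W if at least one move leads to an L position for the opponent, and L if every move leads to a W.
n=0: no move → L
n=1: →0(L), so W
n=2: →0(L), so W
n=3: →0(L), so W
n=4: →2(W), 3(W) — all W, so L
n=5: →0(L), so W
n=6: →4(L), so W
n=7: →0(L), so W
n=8: →4(L), so W
n=9: →6(W), 8(W) — all W, so L
n=10: →9(L), so W
n=11: →0(L), so W
n=12: →9(L), so W
n=13: →0(L), so W
n=14: →7(W), 12(W), 13(W) — all W, so L
n=15: →14(L), so W
n=16: →14(L), so W
n=17: →0(L), so W
n=18: →9(L), so W
n=19: →0(L), so W
n=20: →10(W), 15(W), 16(W), 18(W), 19(W) — all W, so L
n=21: →14(L), so W
n=22: →20(L), so W
n=23: →0(L), so W
n=24: →20(L), so W
n=25: →20(L), so W
n=26: →13(W), 24(W), 25(W) — all W, so L
n=27: →26(L), so W
n=28: →14(L), so W
n=29: →0(L), so W
n=30: →20(L), so W
n=31: →0(L), so W
n=32: →16(W), 24(W), 28(W), 30(W), 31(W) — all W, so L
Every move from 32 reaches a W position, so the mover loses.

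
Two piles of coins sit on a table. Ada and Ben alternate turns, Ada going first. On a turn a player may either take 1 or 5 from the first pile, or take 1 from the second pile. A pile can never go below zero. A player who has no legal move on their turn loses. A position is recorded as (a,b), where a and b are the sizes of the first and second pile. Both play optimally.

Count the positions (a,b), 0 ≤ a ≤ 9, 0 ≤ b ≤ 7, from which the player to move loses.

40

Classify positions by backward induction: terminal positions (no move available) are L. From any other position, the mover wins iff some move reaches an L.
Every move lowers a or b (never raises either), so fill the grid row by row in increasing a, and left to right within a row: each cell's successors are then already labelled.
      b=0  b=1  b=2  b=3  b=4  b=5  b=6  b=7
a=0:    L    W    L    W    L    W    L    W
a=1:    W    L    W    L    W    L    W    L
a=2:    L    W    L    W    L    W    L    W
a=3:    W    L    W    L    W    L    W    L
a=4:    L    W    L    W    L    W    L    W
a=5:    W    L    W    L    W    L    W    L
a=6:    L    W    L    W    L    W    L    W
a=7:    W    L    W    L    W    L    W    L
a=8:    L    W    L    W    L    W    L    W
a=9:    W    L    W    L    W    L    W    L
Cells with no legal move (terminal, hence L): (0,0).
The remaining L cells, each justified by listing all of its moves:
(0,2): the only move is to (0,1)(W), a W ⇒ L
(0,4): the only move is to (0,3)(W), a W ⇒ L
(0,6): the only move is to (0,5)(W), a W ⇒ L
(1,1): moves to (0,1)(W), (1,0)(W); every one is W ⇒ L
(1,3): moves to (0,3)(W), (1,2)(W); every one is W ⇒ L
(1,5): moves to (0,5)(W), (1,4)(W); every one is W ⇒ L
(1,7): moves to (0,7)(W), (1,6)(W); every one is W ⇒ L
(2,0): the only move is to (1,0)(W), a W ⇒ L
(2,2): moves to (1,2)(W), (2,1)(W); every one is W ⇒ L
(2,4): moves to (1,4)(W), (2,3)(W); every one is W ⇒ L
(2,6): moves to (1,6)(W), (2,5)(W); every one is W ⇒ L
(3,1): moves to (2,1)(W), (3,0)(W); every one is W ⇒ L
(3,3): moves to (2,3)(W), (3,2)(W); every one is W ⇒ L
(3,5): moves to (2,5)(W), (3,4)(W); every one is W ⇒ L
(3,7): moves to (2,7)(W), (3,6)(W); every one is W ⇒ L
(4,0): the only move is to (3,0)(W), a W ⇒ L
(4,2): moves to (3,2)(W), (4,1)(W); every one is W ⇒ L
(4,4): moves to (3,4)(W), (4,3)(W); every one is W ⇒ L
(4,6): moves to (3,6)(W), (4,5)(W); every one is W ⇒ L
(5,1): moves to (4,1)(W), (0,1)(W), (5,0)(W); every one is W ⇒ L
(5,3): moves to (4,3)(W), (0,3)(W), (5,2)(W); every one is W ⇒ L
(5,5): moves to (4,5)(W), (0,5)(W), (5,4)(W); every one is W ⇒ L
(5,7): moves to (4,7)(W), (0,7)(W), (5,6)(W); every one is W ⇒ L
(6,0): moves to (5,0)(W), (1,0)(W); every one is W ⇒ L
(6,2): moves to (5,2)(W), (1,2)(W), (6,1)(W); every one is W ⇒ L
(6,4): moves to (5,4)(W), (1,4)(W), (6,3)(W); every one is W ⇒ L
(6,6): moves to (5,6)(W), (1,6)(W), (6,5)(W); every one is W ⇒ L
(7,1): moves to (6,1)(W), (2,1)(W), (7,0)(W); every one is W ⇒ L
(7,3): moves to (6,3)(W), (2,3)(W), (7,2)(W); every one is W ⇒ L
(7,5): moves to (6,5)(W), (2,5)(W), (7,4)(W); every one is W ⇒ L
(7,7): moves to (6,7)(W), (2,7)(W), (7,6)(W); every one is W ⇒ L
(8,0): moves to (7,0)(W), (3,0)(W); every one is W ⇒ L
(8,2): moves to (7,2)(W), (3,2)(W), (8,1)(W); every one is W ⇒ L
(8,4): moves to (7,4)(W), (3,4)(W), (8,3)(W); every one is W ⇒ L
(8,6): moves to (7,6)(W), (3,6)(W), (8,5)(W); every one is W ⇒ L
(9,1): moves to (8,1)(W), (4,1)(W), (9,0)(W); every one is W ⇒ L
(9,3): moves to (8,3)(W), (4,3)(W), (9,2)(W); every one is W ⇒ L
(9,5): moves to (8,5)(W), (4,5)(W), (9,4)(W); every one is W ⇒ L
(9,7): moves to (8,7)(W), (4,7)(W), (9,6)(W); every one is W ⇒ L
Every other cell has at least one move into one of the L cells above, so it is W.
L cells per row: a=0: 4, a=1: 4, a=2: 4, a=3: 4, a=4: 4, a=5: 4, a=6: 4, a=7: 4, a=8: 4, a=9: 4; total 40.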